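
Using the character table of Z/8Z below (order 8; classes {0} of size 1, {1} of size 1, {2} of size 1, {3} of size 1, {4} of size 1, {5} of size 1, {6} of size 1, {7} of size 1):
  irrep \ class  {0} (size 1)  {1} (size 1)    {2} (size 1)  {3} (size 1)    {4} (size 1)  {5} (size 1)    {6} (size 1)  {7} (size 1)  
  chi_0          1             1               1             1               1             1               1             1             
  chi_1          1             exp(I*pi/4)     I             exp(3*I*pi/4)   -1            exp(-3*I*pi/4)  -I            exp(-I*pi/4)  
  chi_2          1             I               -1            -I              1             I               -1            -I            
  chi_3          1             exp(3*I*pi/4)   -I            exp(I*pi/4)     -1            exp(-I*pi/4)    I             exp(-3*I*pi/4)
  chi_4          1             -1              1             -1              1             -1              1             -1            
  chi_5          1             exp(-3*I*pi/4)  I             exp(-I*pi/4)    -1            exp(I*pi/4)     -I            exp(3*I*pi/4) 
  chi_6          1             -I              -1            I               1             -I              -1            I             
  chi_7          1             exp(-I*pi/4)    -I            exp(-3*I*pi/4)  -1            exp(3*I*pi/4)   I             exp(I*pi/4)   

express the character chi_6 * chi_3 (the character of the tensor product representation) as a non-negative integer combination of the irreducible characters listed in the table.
chi_6 tensor chi_3 = chi_1 (all other irreducibles have multiplicity 0).

The character of a tensor product is the pointwise product (chi_6 * chi_3)(C) = chi_6(C) * chi_3(C):
  {0}: (1)*(1), {1}: (-I)*(exp(3*I*pi/4)), {2}: (-1)*(-I), {3}: (I)*(exp(I*pi/4)), {4}: (1)*(-1), {5}: (-I)*(exp(-I*pi/4)), {6}: (-1)*(I), {7}: (I)*(exp(-3*I*pi/4))
so (chi_6 * chi_3) takes values
  {0} -> 1, {1} -> -exp(-3*I*pi/4), {2} -> I, {3} -> exp(3*I*pi/4), {4} -> -1, {5} -> -exp(I*pi/4), {6} -> -I, {7} -> exp(-I*pi/4).
Now take the inner product of this character with each irreducible chi from the table, <chi_6*chi_3, chi> = (1/8) sum_C |C| (chi_6*chi_3)(C) conj(chi(C)):
  <chi_6*chi_3, chi_0> = (1/8)[1*(1)*conj(1) + 1*(-exp(-3*I*pi/4))*conj(1) + 1*(I)*conj(1) + 1*(exp(3*I*pi/4))*conj(1) + 1*(-1)*conj(1) + 1*(-exp(I*pi/4))*conj(1) + 1*(-I)*conj(1) + 1*(exp(-I*pi/4))*conj(1)]
      = (1/8)[(1) + (-exp(-3*I*pi/4)) + (I) + (exp(3*I*pi/4)) + (-1) + (-exp(I*pi/4)) + (-I) + (exp(-I*pi/4))] = 0/8 = 0
  <chi_6*chi_3, chi_1> = (1/8)[1*(1)*conj(1) + 1*(-exp(-3*I*pi/4))*conj(exp(I*pi/4)) + 1*(I)*conj(I) + 1*(exp(3*I*pi/4))*conj(exp(3*I*pi/4)) + 1*(-1)*conj(-1) + 1*(-exp(I*pi/4))*conj(exp(-3*I*pi/4)) + 1*(-I)*conj(-I) + 1*(exp(-I*pi/4))*conj(exp(-I*pi/4))]
      = (1/8)[(1) + (1) + (1) + (1) + (1) + (1) + (1) + (1)] = 8/8 = 1
  <chi_6*chi_3, chi_2> = (1/8)[1*(1)*conj(1) + 1*(-exp(-3*I*pi/4))*conj(I) + 1*(I)*conj(-1) + 1*(exp(3*I*pi/4))*conj(-I) + 1*(-1)*conj(1) + 1*(-exp(I*pi/4))*conj(I) + 1*(-I)*conj(-1) + 1*(exp(-I*pi/4))*conj(-I)]
      = (1/8)[(1) + (exp(-I*pi/4)) + (-I) + (exp(-3*I*pi/4)) + (-1) + (exp(3*I*pi/4)) + (I) + (exp(I*pi/4))] = 0/8 = 0
  <chi_6*chi_3, chi_3> = (1/8)[1*(1)*conj(1) + 1*(-exp(-3*I*pi/4))*conj(exp(3*I*pi/4)) + 1*(I)*conj(-I) + 1*(exp(3*I*pi/4))*conj(exp(I*pi/4)) + 1*(-1)*conj(-1) + 1*(-exp(I*pi/4))*conj(exp(-I*pi/4)) + 1*(-I)*conj(I) + 1*(exp(-I*pi/4))*conj(exp(-3*I*pi/4))]
      = (1/8)[(1) + (-I) + (-1) + (I) + (1) + (-I) + (-1) + (I)] = 0/8 = 0
  <chi_6*chi_3, chi_4> = (1/8)[1*(1)*conj(1) + 1*(-exp(-3*I*pi/4))*conj(-1) + 1*(I)*conj(1) + 1*(exp(3*I*pi/4))*conj(-1) + 1*(-1)*conj(1) + 1*(-exp(I*pi/4))*conj(-1) + 1*(-I)*conj(1) + 1*(exp(-I*pi/4))*conj(-1)]
      = (1/8)[(1) + (exp(-3*I*pi/4)) + (I) + (-exp(3*I*pi/4)) + (-1) + (exp(I*pi/4)) + (-I) + (-exp(-I*pi/4))] = 0/8 = 0
  <chi_6*chi_3, chi_5> = (1/8)[1*(1)*conj(1) + 1*(-exp(-3*I*pi/4))*conj(exp(-3*I*pi/4)) + 1*(I)*conj(I) + 1*(exp(3*I*pi/4))*conj(exp(-I*pi/4)) + 1*(-1)*conj(-1) + 1*(-exp(I*pi/4))*conj(exp(I*pi/4)) + 1*(-I)*conj(-I) + 1*(exp(-I*pi/4))*conj(exp(3*I*pi/4))]
      = (1/8)[(1) + (-1) + (1) + (-1) + (1) + (-1) + (1) + (-1)] = 0/8 = 0
  <chi_6*chi_3, chi_6> = (1/8)[1*(1)*conj(1) + 1*(-exp(-3*I*pi/4))*conj(-I) + 1*(I)*conj(-1) + 1*(exp(3*I*pi/4))*conj(I) + 1*(-1)*conj(1) + 1*(-exp(I*pi/4))*conj(-I) + 1*(-I)*conj(-1) + 1*(exp(-I*pi/4))*conj(I)]
      = (1/8)[(1) + (-exp(-I*pi/4)) + (-I) + (-exp(-3*I*pi/4)) + (-1) + (-exp(3*I*pi/4)) + (I) + (-exp(I*pi/4))] = 0/8 = 0
  <chi_6*chi_3, chi_7> = (1/8)[1*(1)*conj(1) + 1*(-exp(-3*I*pi/4))*conj(exp(-I*pi/4)) + 1*(I)*conj(-I) + 1*(exp(3*I*pi/4))*conj(exp(-3*I*pi/4)) + 1*(-1)*conj(-1) + 1*(-exp(I*pi/4))*conj(exp(3*I*pi/4)) + 1*(-I)*conj(I) + 1*(exp(-I*pi/4))*conj(exp(I*pi/4))]
      = (1/8)[(1) + (I) + (-1) + (-I) + (1) + (I) + (-1) + (-I)] = 0/8 = 0
(Exp terms are combined using exp(i*s)*conj(exp(i*t)) = exp(i*(s-t)), and sums of them are collapsed using the identity that for every m > 1 the m distinct m-th roots of unity sum to 0, e.g. 1 + exp(2*I*pi/3) + exp(-2*I*pi/3) = 0.)
Hence the multiplicities are chi_1: 1. Dimension check: dim(chi_6)*dim(chi_3) = 1*1 = 1 and sum (mult * dim) = 1*1 = 1.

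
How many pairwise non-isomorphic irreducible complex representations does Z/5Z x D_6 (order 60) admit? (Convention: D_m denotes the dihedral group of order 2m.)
30

Derivation: The number of irreducible complex representations of a finite group equals its number of conjugacy classes. For a direct product, #classes(G x H) = #classes(G) * #classes(H). Z/5Z has 5 classes (abelian), D_6 has 6 classes, so 5 * 6 = 30, so Z/5Z x D_6 (order 60) has exactly 30 irreducible complex representations.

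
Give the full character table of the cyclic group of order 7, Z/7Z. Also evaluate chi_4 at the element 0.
Character table of Z/7Z (irreps indexed chi_0,...,chi_6 with chi_k(m) = zeta_7^(k*m), zeta_7 = exp(2*pi*i/7)):
  irrep \ class  {0} (size 1)  {1} (size 1)    {2} (size 1)    {3} (size 1)    {4} (size 1)    {5} (size 1)    {6} (size 1)  
  chi_0          1             1               1               1               1               1               1             
  chi_1          1             exp(2*I*pi/7)   exp(4*I*pi/7)   exp(6*I*pi/7)   exp(-6*I*pi/7)  exp(-4*I*pi/7)  exp(-2*I*pi/7)
  chi_2          1             exp(4*I*pi/7)   exp(-6*I*pi/7)  exp(-2*I*pi/7)  exp(2*I*pi/7)   exp(6*I*pi/7)   exp(-4*I*pi/7)
  chi_3          1             exp(6*I*pi/7)   exp(-2*I*pi/7)  exp(4*I*pi/7)   exp(-4*I*pi/7)  exp(2*I*pi/7)   exp(-6*I*pi/7)
  chi_4          1             exp(-6*I*pi/7)  exp(2*I*pi/7)   exp(-4*I*pi/7)  exp(4*I*pi/7)   exp(-2*I*pi/7)  exp(6*I*pi/7) 
  chi_5          1             exp(-4*I*pi/7)  exp(6*I*pi/7)   exp(2*I*pi/7)   exp(-2*I*pi/7)  exp(-6*I*pi/7)  exp(4*I*pi/7) 
  chi_6          1             exp(-2*I*pi/7)  exp(-4*I*pi/7)  exp(-6*I*pi/7)  exp(6*I*pi/7)   exp(4*I*pi/7)   exp(2*I*pi/7) 

Spot check: chi_4(0) = zeta_7^(4*0) = zeta_7^0 = 1.

Working: Z/7Z is abelian, so all 7 irreducible complex representations are 1-dimensional. They are given by chi_k(m) = zeta_7^(k*m) for k = 0,...,6. Row orthogonality: sum_m chi_k(m) conj(chi_l(m)) = 7 * [k = l].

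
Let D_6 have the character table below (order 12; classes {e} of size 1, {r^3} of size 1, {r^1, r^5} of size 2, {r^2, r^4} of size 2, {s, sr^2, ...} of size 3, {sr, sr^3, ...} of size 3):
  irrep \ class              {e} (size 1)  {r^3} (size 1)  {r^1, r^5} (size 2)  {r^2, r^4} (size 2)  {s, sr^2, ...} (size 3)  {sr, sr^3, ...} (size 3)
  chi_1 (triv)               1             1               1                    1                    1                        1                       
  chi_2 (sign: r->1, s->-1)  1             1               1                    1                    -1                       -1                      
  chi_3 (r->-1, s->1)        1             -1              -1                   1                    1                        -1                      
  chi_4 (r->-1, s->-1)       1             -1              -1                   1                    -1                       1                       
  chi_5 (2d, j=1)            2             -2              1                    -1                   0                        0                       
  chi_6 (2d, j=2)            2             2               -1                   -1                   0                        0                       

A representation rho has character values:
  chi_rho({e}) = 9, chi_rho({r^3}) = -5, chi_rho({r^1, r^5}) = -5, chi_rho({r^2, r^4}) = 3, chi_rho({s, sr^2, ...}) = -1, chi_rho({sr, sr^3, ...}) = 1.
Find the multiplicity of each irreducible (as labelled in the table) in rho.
Multiplicities: chi_1: 0, chi_2: 0, chi_3: 2, chi_4: 3, chi_5: 1, chi_6: 1.

Proof sketch: Use <chi_rho, chi> = (1/|G|) sum_C |C| * chi_rho(C) * conj(chi(C)) with |G| = 12 for each irreducible chi in the table:
  <chi_rho, chi_1> = (1/12)[1*(9)*conj(1) + 1*(-5)*conj(1) + 2*(-5)*conj(1) + 2*(3)*conj(1) + 3*(-1)*conj(1) + 3*(1)*conj(1)]
      = (1/12)[(9) + (-5) + (-10) + (6) + (-3) + (3)] = 0/12 = 0
  <chi_rho, chi_2> = (1/12)[1*(9)*conj(1) + 1*(-5)*conj(1) + 2*(-5)*conj(1) + 2*(3)*conj(1) + 3*(-1)*conj(-1) + 3*(1)*conj(-1)]
      = (1/12)[(9) + (-5) + (-10) + (6) + (3) + (-3)] = 0/12 = 0
  <chi_rho, chi_3> = (1/12)[1*(9)*conj(1) + 1*(-5)*conj(-1) + 2*(-5)*conj(-1) + 2*(3)*conj(1) + 3*(-1)*conj(1) + 3*(1)*conj(-1)]
      = (1/12)[(9) + (5) + (10) + (6) + (-3) + (-3)] = 24/12 = 2
  <chi_rho, chi_4> = (1/12)[1*(9)*conj(1) + 1*(-5)*conj(-1) + 2*(-5)*conj(-1) + 2*(3)*conj(1) + 3*(-1)*conj(-1) + 3*(1)*conj(1)]
      = (1/12)[(9) + (5) + (10) + (6) + (3) + (3)] = 36/12 = 3
  <chi_rho, chi_5> = (1/12)[1*(9)*conj(2) + 1*(-5)*conj(-2) + 2*(-5)*conj(1) + 2*(3)*conj(-1) + 3*(-1)*conj(0) + 3*(1)*conj(0)]
      = (1/12)[(18) + (10) + (-10) + (-6) + (0) + (0)] = 12/12 = 1
  <chi_rho, chi_6> = (1/12)[1*(9)*conj(2) + 1*(-5)*conj(2) + 2*(-5)*conj(-1) + 2*(3)*conj(-1) + 3*(-1)*conj(0) + 3*(1)*conj(0)]
      = (1/12)[(18) + (-10) + (10) + (-6) + (0) + (0)] = 12/12 = 1
Dimension check: dim(rho) = sum (mult * dim) = 0*1 + 0*1 + 2*1 + 3*1 + 1*2 + 1*2 = 9 = chi_rho(e) = 9.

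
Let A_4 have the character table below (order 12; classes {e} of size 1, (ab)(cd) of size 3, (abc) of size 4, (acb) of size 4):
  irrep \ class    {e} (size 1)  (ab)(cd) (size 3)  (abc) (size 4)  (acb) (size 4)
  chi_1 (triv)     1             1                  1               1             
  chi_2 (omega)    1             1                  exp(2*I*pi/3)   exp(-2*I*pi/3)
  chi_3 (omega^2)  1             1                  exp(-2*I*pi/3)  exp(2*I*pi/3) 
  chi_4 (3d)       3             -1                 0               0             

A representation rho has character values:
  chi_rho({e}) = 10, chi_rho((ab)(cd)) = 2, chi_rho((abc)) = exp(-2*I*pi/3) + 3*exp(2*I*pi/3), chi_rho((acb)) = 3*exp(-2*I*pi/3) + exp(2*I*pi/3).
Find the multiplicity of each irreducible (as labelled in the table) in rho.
Multiplicities: chi_1: 0, chi_2: 3, chi_3: 1, chi_4: 2.

Reasoning: Use <chi_rho, chi> = (1/|G|) sum_C |C| * chi_rho(C) * conj(chi(C)) with |G| = 12 for each irreducible chi in the table:
  <chi_rho, chi_1> = (1/12)[1*(10)*conj(1) + 3*(2)*conj(1) + 4*(exp(-2*I*pi/3) + 3*exp(2*I*pi/3))*conj(1) + 4*(3*exp(-2*I*pi/3) + exp(2*I*pi/3))*conj(1)]
      = (1/12)[(10) + (6) + (4*exp(-2*I*pi/3) + 12*exp(2*I*pi/3)) + (12*exp(-2*I*pi/3) + 4*exp(2*I*pi/3))] = 0/12 = 0
  <chi_rho, chi_2> = (1/12)[1*(10)*conj(1) + 3*(2)*conj(1) + 4*(exp(-2*I*pi/3) + 3*exp(2*I*pi/3))*conj(exp(2*I*pi/3)) + 4*(3*exp(-2*I*pi/3) + exp(2*I*pi/3))*conj(exp(-2*I*pi/3))]
      = (1/12)[(10) + (6) + (12 + 4*exp(2*I*pi/3)) + (12 + 4*exp(-2*I*pi/3))] = 36/12 = 3
  <chi_rho, chi_3> = (1/12)[1*(10)*conj(1) + 3*(2)*conj(1) + 4*(exp(-2*I*pi/3) + 3*exp(2*I*pi/3))*conj(exp(-2*I*pi/3)) + 4*(3*exp(-2*I*pi/3) + exp(2*I*pi/3))*conj(exp(2*I*pi/3))]
      = (1/12)[(10) + (6) + (4 + 12*exp(-2*I*pi/3)) + (4 + 12*exp(2*I*pi/3))] = 12/12 = 1
  <chi_rho, chi_4> = (1/12)[1*(10)*conj(3) + 3*(2)*conj(-1) + 4*(exp(-2*I*pi/3) + 3*exp(2*I*pi/3))*conj(0) + 4*(3*exp(-2*I*pi/3) + exp(2*I*pi/3))*conj(0)]
      = (1/12)[(30) + (-6) + (0) + (0)] = 24/12 = 2
(Exp terms are combined using exp(i*s)*conj(exp(i*t)) = exp(i*(s-t)), and sums of them are collapsed using the identity that for every m > 1 the m distinct m-th roots of unity sum to 0, e.g. 1 + exp(2*I*pi/3) + exp(-2*I*pi/3) = 0.)
Dimension check: dim(rho) = sum (mult * dim) = 0*1 + 3*1 + 1*1 + 2*3 = 10 = chi_rho(e) = 10.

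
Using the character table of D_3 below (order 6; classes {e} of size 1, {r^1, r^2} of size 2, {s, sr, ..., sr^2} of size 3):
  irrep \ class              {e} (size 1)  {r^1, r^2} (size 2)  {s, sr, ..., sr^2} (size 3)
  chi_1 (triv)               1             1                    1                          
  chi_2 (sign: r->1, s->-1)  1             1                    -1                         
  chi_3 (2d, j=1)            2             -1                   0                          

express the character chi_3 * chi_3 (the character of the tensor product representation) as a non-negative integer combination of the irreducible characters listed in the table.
chi_3 tensor chi_3 = chi_1 + chi_2 + chi_3 (all other irreducibles have multiplicity 0).

The character of a tensor product is the pointwise product (chi_3 * chi_3)(C) = chi_3(C) * chi_3(C):
  {e}: (2)*(2), {r^1, r^2}: (-1)*(-1), {s, sr, ..., sr^2}: (0)*(0)
so (chi_3 * chi_3) takes values
  {e} -> 4, {r^1, r^2} -> 1, {s, sr, ..., sr^2} -> 0.
Now take the inner product of this character with each irreducible chi from the table, <chi_3*chi_3, chi> = (1/6) sum_C |C| (chi_3*chi_3)(C) conj(chi(C)):
  <chi_3*chi_3, chi_1> = (1/6)[1*(4)*conj(1) + 2*(1)*conj(1) + 3*(0)*conj(1)]
      = (1/6)[(4) + (2) + (0)] = 6/6 = 1
  <chi_3*chi_3, chi_2> = (1/6)[1*(4)*conj(1) + 2*(1)*conj(1) + 3*(0)*conj(-1)]
      = (1/6)[(4) + (2) + (0)] = 6/6 = 1
  <chi_3*chi_3, chi_3> = (1/6)[1*(4)*conj(2) + 2*(1)*conj(-1) + 3*(0)*conj(0)]
      = (1/6)[(8) + (-2) + (0)] = 6/6 = 1
Hence the multiplicities are chi_1: 1, chi_2: 1, chi_3: 1. Dimension check: dim(chi_3)*dim(chi_3) = 2*2 = 4 and sum (mult * dim) = 1*1 + 1*1 + 1*2 = 4.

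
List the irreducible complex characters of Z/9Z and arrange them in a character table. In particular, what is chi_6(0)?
Character table of Z/9Z (irreps indexed chi_0,...,chi_8 with chi_k(m) = zeta_9^(k*m), zeta_9 = exp(2*pi*i/9)):
  irrep \ class  {0} (size 1)  {1} (size 1)    {2} (size 1)    {3} (size 1)    {4} (size 1)    {5} (size 1)    {6} (size 1)    {7} (size 1)    {8} (size 1)  
  chi_0          1             1               1               1               1               1               1               1               1             
  chi_1          1             exp(2*I*pi/9)   exp(4*I*pi/9)   exp(2*I*pi/3)   exp(8*I*pi/9)   exp(-8*I*pi/9)  exp(-2*I*pi/3)  exp(-4*I*pi/9)  exp(-2*I*pi/9)
  chi_2          1             exp(4*I*pi/9)   exp(8*I*pi/9)   exp(-2*I*pi/3)  exp(-2*I*pi/9)  exp(2*I*pi/9)   exp(2*I*pi/3)   exp(-8*I*pi/9)  exp(-4*I*pi/9)
  chi_3          1             exp(2*I*pi/3)   exp(-2*I*pi/3)  1               exp(2*I*pi/3)   exp(-2*I*pi/3)  1               exp(2*I*pi/3)   exp(-2*I*pi/3)
  chi_4          1             exp(8*I*pi/9)   exp(-2*I*pi/9)  exp(2*I*pi/3)   exp(-4*I*pi/9)  exp(4*I*pi/9)   exp(-2*I*pi/3)  exp(2*I*pi/9)   exp(-8*I*pi/9)
  chi_5          1             exp(-8*I*pi/9)  exp(2*I*pi/9)   exp(-2*I*pi/3)  exp(4*I*pi/9)   exp(-4*I*pi/9)  exp(2*I*pi/3)   exp(-2*I*pi/9)  exp(8*I*pi/9) 
  chi_6          1             exp(-2*I*pi/3)  exp(2*I*pi/3)   1               exp(-2*I*pi/3)  exp(2*I*pi/3)   1               exp(-2*I*pi/3)  exp(2*I*pi/3) 
  chi_7          1             exp(-4*I*pi/9)  exp(-8*I*pi/9)  exp(2*I*pi/3)   exp(2*I*pi/9)   exp(-2*I*pi/9)  exp(-2*I*pi/3)  exp(8*I*pi/9)   exp(4*I*pi/9) 
  chi_8          1             exp(-2*I*pi/9)  exp(-4*I*pi/9)  exp(-2*I*pi/3)  exp(-8*I*pi/9)  exp(8*I*pi/9)   exp(2*I*pi/3)   exp(4*I*pi/9)   exp(2*I*pi/9) 

Spot check: chi_6(0) = zeta_9^(6*0) = zeta_9^0 = 1.

Derivation: Z/9Z is abelian, so all 9 irreducible complex representations are 1-dimensional. They are given by chi_k(m) = zeta_9^(k*m) for k = 0,...,8. Row orthogonality: sum_m chi_k(m) conj(chi_l(m)) = 9 * [k = l].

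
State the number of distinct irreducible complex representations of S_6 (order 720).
11

Details: The number of irreducible complex representations of a finite group equals its number of conjugacy classes. Conjugacy classes in S_6 correspond to cycle types, i.e. partitions of 6; there are p(6) = 11 of them, so S_6 (order 720) has exactly 11 irreducible complex representations.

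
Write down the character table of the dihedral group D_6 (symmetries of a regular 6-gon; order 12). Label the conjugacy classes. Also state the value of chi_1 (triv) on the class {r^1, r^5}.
Conjugacy classes: {e} of size 1, {r^3} of size 1, {r^1, r^5} of size 2, {r^2, r^4} of size 2, {s, sr^2, ...} of size 3, {sr, sr^3, ...} of size 3.
Character table:
  irrep \ class              {e} (size 1)  {r^3} (size 1)  {r^1, r^5} (size 2)  {r^2, r^4} (size 2)  {s, sr^2, ...} (size 3)  {sr, sr^3, ...} (size 3)
  chi_1 (triv)               1             1               1                    1                    1                        1                       
  chi_2 (sign: r->1, s->-1)  1             1               1                    1                    -1                       -1                      
  chi_3 (r->-1, s->1)        1             -1              -1                   1                    1                        -1                      
  chi_4 (r->-1, s->-1)       1             -1              -1                   1                    -1                       1                       
  chi_5 (2d, j=1)            2             -2              1                    -1                   0                        0                       
  chi_6 (2d, j=2)            2             2               -1                   -1                   0                        0                       

Spot check: chi_1 (triv) on {r^1, r^5} = 1.

Proof sketch: D_6 has order 2*6 = 12 with 6 conjugacy classes, hence 6 irreducibles. Sum of squared dims 1 + 1 + 1 + 1 + 4 + 4 = 12 = |G|. Linear characters come from the abelianisation; the 2-dimensional irreps have character r^k -> 2*cos(2*pi*j*k/6), reflections -> 0.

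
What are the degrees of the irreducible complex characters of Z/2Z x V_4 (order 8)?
Dimensions: 1, 1, 1, 1, 1, 1, 1, 1

Details: There are 8 irreducibles (= number of conjugacy classes). Their dimensions d_i satisfy sum d_i^2 = |G| = 8: 1 + 1 + 1 + 1 + 1 + 1 + 1 + 1 = 8. (For the product with Z/2Z: each of the 2 1-dim characters of Z/2Z tensors with each irrep of V_4, giving 2 copies of each V_4-dimension.)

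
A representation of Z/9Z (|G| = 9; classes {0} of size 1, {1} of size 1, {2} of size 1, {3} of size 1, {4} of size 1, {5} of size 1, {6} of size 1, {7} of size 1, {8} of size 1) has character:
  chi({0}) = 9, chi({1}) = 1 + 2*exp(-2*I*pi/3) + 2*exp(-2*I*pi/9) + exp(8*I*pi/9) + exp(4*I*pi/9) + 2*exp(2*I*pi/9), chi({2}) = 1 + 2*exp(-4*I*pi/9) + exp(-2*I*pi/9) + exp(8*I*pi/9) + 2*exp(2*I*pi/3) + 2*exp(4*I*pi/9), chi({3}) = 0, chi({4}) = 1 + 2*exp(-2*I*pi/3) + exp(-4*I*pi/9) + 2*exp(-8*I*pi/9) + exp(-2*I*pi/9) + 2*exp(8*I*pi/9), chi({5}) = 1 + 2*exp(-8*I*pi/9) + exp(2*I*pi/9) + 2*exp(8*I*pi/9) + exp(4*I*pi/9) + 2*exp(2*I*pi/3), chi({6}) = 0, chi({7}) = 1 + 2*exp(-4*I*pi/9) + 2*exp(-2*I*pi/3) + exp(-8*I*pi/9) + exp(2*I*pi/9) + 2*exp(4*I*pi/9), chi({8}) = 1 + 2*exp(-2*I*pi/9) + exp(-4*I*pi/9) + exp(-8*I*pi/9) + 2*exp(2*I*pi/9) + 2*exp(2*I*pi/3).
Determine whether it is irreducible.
Not irreducible (reducible): <chi, chi> = 15 > 1.

Details: <chi, chi> = (1/|G|) sum_C |C| * |chi(C)|^2 = (1/9)[1*|9|^2 + 1*|1 + 2*exp(-2*I*pi/3) + 2*exp(-2*I*pi/9) + exp(8*I*pi/9) + exp(4*I*pi/9) + 2*exp(2*I*pi/9)|^2 + 1*|1 + 2*exp(-4*I*pi/9) + exp(-2*I*pi/9) + exp(8*I*pi/9) + 2*exp(2*I*pi/3) + 2*exp(4*I*pi/9)|^2 + 1*|0|^2 + 1*|1 + 2*exp(-2*I*pi/3) + exp(-4*I*pi/9) + 2*exp(-8*I*pi/9) + exp(-2*I*pi/9) + 2*exp(8*I*pi/9)|^2 + 1*|1 + 2*exp(-8*I*pi/9) + exp(2*I*pi/9) + 2*exp(8*I*pi/9) + exp(4*I*pi/9) + 2*exp(2*I*pi/3)|^2 + 1*|0|^2 + 1*|1 + 2*exp(-4*I*pi/9) + 2*exp(-2*I*pi/3) + exp(-8*I*pi/9) + exp(2*I*pi/9) + 2*exp(4*I*pi/9)|^2 + 1*|1 + 2*exp(-2*I*pi/9) + exp(-4*I*pi/9) + exp(-8*I*pi/9) + 2*exp(2*I*pi/9) + 2*exp(2*I*pi/3)|^2]
  = (1/9)[(81) + (15 + 12*exp(-4*I*pi/9) + 6*exp(-2*I*pi/3) + 6*exp(-2*I*pi/9) + 9*exp(-8*I*pi/9) + 9*exp(8*I*pi/9) + 6*exp(2*I*pi/9) + 6*exp(2*I*pi/3) + 12*exp(4*I*pi/9)) + (15 + 6*exp(-4*I*pi/9) + 9*exp(-2*I*pi/9) + 6*exp(-2*I*pi/3) + 12*exp(-8*I*pi/9) + 12*exp(8*I*pi/9) + 6*exp(2*I*pi/3) + 9*exp(2*I*pi/9) + 6*exp(4*I*pi/9)) + (0) + (15 + 9*exp(-4*I*pi/9) + 12*exp(-2*I*pi/9) + 6*exp(-2*I*pi/3) + 6*exp(-8*I*pi/9) + 6*exp(8*I*pi/9) + 6*exp(2*I*pi/3) + 12*exp(2*I*pi/9) + 9*exp(4*I*pi/9)) + (15 + 9*exp(-4*I*pi/9) + 12*exp(-2*I*pi/9) + 6*exp(-2*I*pi/3) + 6*exp(-8*I*pi/9) + 6*exp(8*I*pi/9) + 6*exp(2*I*pi/3) + 12*exp(2*I*pi/9) + 9*exp(4*I*pi/9)) + (0) + (15 + 6*exp(-4*I*pi/9) + 9*exp(-2*I*pi/9) + 6*exp(-2*I*pi/3) + 12*exp(-8*I*pi/9) + 12*exp(8*I*pi/9) + 6*exp(2*I*pi/3) + 9*exp(2*I*pi/9) + 6*exp(4*I*pi/9)) + (15 + 12*exp(-4*I*pi/9) + 6*exp(-2*I*pi/3) + 6*exp(-2*I*pi/9) + 9*exp(-8*I*pi/9) + 9*exp(8*I*pi/9) + 6*exp(2*I*pi/9) + 6*exp(2*I*pi/3) + 12*exp(4*I*pi/9))] = 135/9 = 15.
(Exp terms are combined using exp(i*s)*conj(exp(i*t)) = exp(i*(s-t)), and sums of them are collapsed using the identity that for every m > 1 the m distinct m-th roots of unity sum to 0, e.g. 1 + exp(2*I*pi/3) + exp(-2*I*pi/3) = 0.)
A character is irreducible iff <chi, chi> = 1, so this representation is reducible.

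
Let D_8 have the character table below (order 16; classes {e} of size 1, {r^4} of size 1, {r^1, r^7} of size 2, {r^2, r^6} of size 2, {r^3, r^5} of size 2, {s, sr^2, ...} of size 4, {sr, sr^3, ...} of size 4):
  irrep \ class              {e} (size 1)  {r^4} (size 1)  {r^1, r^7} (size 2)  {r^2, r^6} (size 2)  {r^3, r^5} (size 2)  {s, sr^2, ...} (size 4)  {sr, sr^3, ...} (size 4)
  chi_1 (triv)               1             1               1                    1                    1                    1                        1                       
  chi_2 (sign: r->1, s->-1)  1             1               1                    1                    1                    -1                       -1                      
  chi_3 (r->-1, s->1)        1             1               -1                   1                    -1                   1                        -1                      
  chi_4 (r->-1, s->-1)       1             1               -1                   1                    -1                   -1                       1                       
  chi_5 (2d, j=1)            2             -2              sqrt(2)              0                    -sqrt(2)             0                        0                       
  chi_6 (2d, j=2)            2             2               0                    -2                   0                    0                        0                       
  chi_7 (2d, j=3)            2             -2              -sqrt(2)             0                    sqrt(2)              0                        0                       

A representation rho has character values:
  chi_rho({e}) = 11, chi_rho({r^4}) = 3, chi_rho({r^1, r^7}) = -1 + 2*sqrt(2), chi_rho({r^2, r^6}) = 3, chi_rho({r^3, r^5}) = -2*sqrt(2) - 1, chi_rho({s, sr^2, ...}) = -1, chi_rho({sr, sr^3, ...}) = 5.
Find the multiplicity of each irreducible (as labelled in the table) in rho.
Multiplicities: chi_1: 2, chi_2: 0, chi_3: 0, chi_4: 3, chi_5: 2, chi_6: 1, chi_7: 0.

Justification: Use <chi_rho, chi> = (1/|G|) sum_C |C| * chi_rho(C) * conj(chi(C)) with |G| = 16 for each irreducible chi in the table:
  <chi_rho, chi_1> = (1/16)[1*(11)*conj(1) + 1*(3)*conj(1) + 2*(-1 + 2*sqrt(2))*conj(1) + 2*(3)*conj(1) + 2*(-2*sqrt(2) - 1)*conj(1) + 4*(-1)*conj(1) + 4*(5)*conj(1)]
      = (1/16)[(11) + (3) + (-2 + 4*sqrt(2)) + (6) + (-4*sqrt(2) - 2) + (-4) + (20)] = 32/16 = 2
  <chi_rho, chi_2> = (1/16)[1*(11)*conj(1) + 1*(3)*conj(1) + 2*(-1 + 2*sqrt(2))*conj(1) + 2*(3)*conj(1) + 2*(-2*sqrt(2) - 1)*conj(1) + 4*(-1)*conj(-1) + 4*(5)*conj(-1)]
      = (1/16)[(11) + (3) + (-2 + 4*sqrt(2)) + (6) + (-4*sqrt(2) - 2) + (4) + (-20)] = 0/16 = 0
  <chi_rho, chi_3> = (1/16)[1*(11)*conj(1) + 1*(3)*conj(1) + 2*(-1 + 2*sqrt(2))*conj(-1) + 2*(3)*conj(1) + 2*(-2*sqrt(2) - 1)*conj(-1) + 4*(-1)*conj(1) + 4*(5)*conj(-1)]
      = (1/16)[(11) + (3) + (2 - 4*sqrt(2)) + (6) + (2 + 4*sqrt(2)) + (-4) + (-20)] = 0/16 = 0
  <chi_rho, chi_4> = (1/16)[1*(11)*conj(1) + 1*(3)*conj(1) + 2*(-1 + 2*sqrt(2))*conj(-1) + 2*(3)*conj(1) + 2*(-2*sqrt(2) - 1)*conj(-1) + 4*(-1)*conj(-1) + 4*(5)*conj(1)]
      = (1/16)[(11) + (3) + (2 - 4*sqrt(2)) + (6) + (2 + 4*sqrt(2)) + (4) + (20)] = 48/16 = 3
  <chi_rho, chi_5> = (1/16)[1*(11)*conj(2) + 1*(3)*conj(-2) + 2*(-1 + 2*sqrt(2))*conj(sqrt(2)) + 2*(3)*conj(0) + 2*(-2*sqrt(2) - 1)*conj(-sqrt(2)) + 4*(-1)*conj(0) + 4*(5)*conj(0)]
      = (1/16)[(22) + (-6) + (8 - 2*sqrt(2)) + (0) + (2*sqrt(2) + 8) + (0) + (0)] = 32/16 = 2
  <chi_rho, chi_6> = (1/16)[1*(11)*conj(2) + 1*(3)*conj(2) + 2*(-1 + 2*sqrt(2))*conj(0) + 2*(3)*conj(-2) + 2*(-2*sqrt(2) - 1)*conj(0) + 4*(-1)*conj(0) + 4*(5)*conj(0)]
      = (1/16)[(22) + (6) + (0) + (-12) + (0) + (0) + (0)] = 16/16 = 1
  <chi_rho, chi_7> = (1/16)[1*(11)*conj(2) + 1*(3)*conj(-2) + 2*(-1 + 2*sqrt(2))*conj(-sqrt(2)) + 2*(3)*conj(0) + 2*(-2*sqrt(2) - 1)*conj(sqrt(2)) + 4*(-1)*conj(0) + 4*(5)*conj(0)]
      = (1/16)[(22) + (-6) + (-8 + 2*sqrt(2)) + (0) + (-8 - 2*sqrt(2)) + (0) + (0)] = 0/16 = 0
Dimension check: dim(rho) = sum (mult * dim) = 2*1 + 0*1 + 0*1 + 3*1 + 2*2 + 1*2 + 0*2 = 11 = chi_rho(e) = 11.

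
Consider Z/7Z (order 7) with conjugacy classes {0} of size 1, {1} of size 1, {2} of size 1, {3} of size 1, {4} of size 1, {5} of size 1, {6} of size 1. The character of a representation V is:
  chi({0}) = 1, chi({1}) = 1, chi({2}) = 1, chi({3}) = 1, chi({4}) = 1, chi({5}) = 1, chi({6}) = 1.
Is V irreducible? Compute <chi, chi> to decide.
Irreducible: <chi, chi> = 1.

Derivation: <chi, chi> = (1/|G|) sum_C |C| * |chi(C)|^2 = (1/7)[1*|1|^2 + 1*|1|^2 + 1*|1|^2 + 1*|1|^2 + 1*|1|^2 + 1*|1|^2 + 1*|1|^2]
  = (1/7)[(1) + (1) + (1) + (1) + (1) + (1) + (1)] = 7/7 = 1.
(Exp terms are combined using exp(i*s)*conj(exp(i*t)) = exp(i*(s-t)), and sums of them are collapsed using the identity that for every m > 1 the m distinct m-th roots of unity sum to 0, e.g. 1 + exp(2*I*pi/3) + exp(-2*I*pi/3) = 0.)
A character is irreducible iff <chi, chi> = 1, so this representation is irreducible.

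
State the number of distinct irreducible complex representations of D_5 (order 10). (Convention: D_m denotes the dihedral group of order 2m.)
4

Working: The number of irreducible complex representations of a finite group equals its number of conjugacy classes. D_5 has 4 conjugacy classes ((n+3)/2 for n odd), so D_5 (order 10) has exactly 4 irreducible complex representations.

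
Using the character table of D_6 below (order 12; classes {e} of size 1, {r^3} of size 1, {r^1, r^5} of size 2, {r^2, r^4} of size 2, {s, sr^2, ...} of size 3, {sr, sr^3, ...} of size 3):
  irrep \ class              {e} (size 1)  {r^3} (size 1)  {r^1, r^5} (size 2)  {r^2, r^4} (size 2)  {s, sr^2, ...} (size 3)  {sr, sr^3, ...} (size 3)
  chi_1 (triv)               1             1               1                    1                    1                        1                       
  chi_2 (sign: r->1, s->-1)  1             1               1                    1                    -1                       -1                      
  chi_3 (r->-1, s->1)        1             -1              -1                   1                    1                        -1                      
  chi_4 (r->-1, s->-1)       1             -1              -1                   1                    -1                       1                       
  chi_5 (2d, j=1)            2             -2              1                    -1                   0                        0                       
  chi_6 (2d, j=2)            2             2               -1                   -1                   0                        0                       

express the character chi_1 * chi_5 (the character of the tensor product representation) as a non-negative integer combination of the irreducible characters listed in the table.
chi_1 tensor chi_5 = chi_5 (all other irreducibles have multiplicity 0).

Proof sketch: The character of a tensor product is the pointwise product (chi_1 * chi_5)(C) = chi_1(C) * chi_5(C):
  {e}: (1)*(2), {r^3}: (1)*(-2), {r^1, r^5}: (1)*(1), {r^2, r^4}: (1)*(-1), {s, sr^2, ...}: (1)*(0), {sr, sr^3, ...}: (1)*(0)
so (chi_1 * chi_5) takes values
  {e} -> 2, {r^3} -> -2, {r^1, r^5} -> 1, {r^2, r^4} -> -1, {s, sr^2, ...} -> 0, {sr, sr^3, ...} -> 0.
Now take the inner product of this character with each irreducible chi from the table, <chi_1*chi_5, chi> = (1/12) sum_C |C| (chi_1*chi_5)(C) conj(chi(C)):
  <chi_1*chi_5, chi_1> = (1/12)[1*(2)*conj(1) + 1*(-2)*conj(1) + 2*(1)*conj(1) + 2*(-1)*conj(1) + 3*(0)*conj(1) + 3*(0)*conj(1)]
      = (1/12)[(2) + (-2) + (2) + (-2) + (0) + (0)] = 0/12 = 0
  <chi_1*chi_5, chi_2> = (1/12)[1*(2)*conj(1) + 1*(-2)*conj(1) + 2*(1)*conj(1) + 2*(-1)*conj(1) + 3*(0)*conj(-1) + 3*(0)*conj(-1)]
      = (1/12)[(2) + (-2) + (2) + (-2) + (0) + (0)] = 0/12 = 0
  <chi_1*chi_5, chi_3> = (1/12)[1*(2)*conj(1) + 1*(-2)*conj(-1) + 2*(1)*conj(-1) + 2*(-1)*conj(1) + 3*(0)*conj(1) + 3*(0)*conj(-1)]
      = (1/12)[(2) + (2) + (-2) + (-2) + (0) + (0)] = 0/12 = 0
  <chi_1*chi_5, chi_4> = (1/12)[1*(2)*conj(1) + 1*(-2)*conj(-1) + 2*(1)*conj(-1) + 2*(-1)*conj(1) + 3*(0)*conj(-1) + 3*(0)*conj(1)]
      = (1/12)[(2) + (2) + (-2) + (-2) + (0) + (0)] = 0/12 = 0
  <chi_1*chi_5, chi_5> = (1/12)[1*(2)*conj(2) + 1*(-2)*conj(-2) + 2*(1)*conj(1) + 2*(-1)*conj(-1) + 3*(0)*conj(0) + 3*(0)*conj(0)]
      = (1/12)[(4) + (4) + (2) + (2) + (0) + (0)] = 12/12 = 1
  <chi_1*chi_5, chi_6> = (1/12)[1*(2)*conj(2) + 1*(-2)*conj(2) + 2*(1)*conj(-1) + 2*(-1)*conj(-1) + 3*(0)*conj(0) + 3*(0)*conj(0)]
      = (1/12)[(4) + (-4) + (-2) + (2) + (0) + (0)] = 0/12 = 0
Hence the multiplicities are chi_5: 1. Dimension check: dim(chi_1)*dim(chi_5) = 1*2 = 2 and sum (mult * dim) = 1*2 = 2.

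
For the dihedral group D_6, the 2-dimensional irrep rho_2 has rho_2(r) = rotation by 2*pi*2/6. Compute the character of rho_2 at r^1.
chi_{rho_2}(r^1) = 2*cos(2*pi*2*1/6) = -1

Solution. rho_2(r^1) is rotation by angle 2*pi*2*1/6, whose trace is 2*cos(2*pi*2*1/6) = -1.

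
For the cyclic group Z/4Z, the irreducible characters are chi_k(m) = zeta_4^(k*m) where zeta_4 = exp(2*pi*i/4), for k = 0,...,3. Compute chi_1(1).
chi_1(1) = zeta_4^1 = I

Working: chi_1(1) = zeta_4^(1*1) = zeta_4^1. Since zeta_4^4 = 1, this equals zeta_4^1 = exp(2*pi*i*1/4) = I.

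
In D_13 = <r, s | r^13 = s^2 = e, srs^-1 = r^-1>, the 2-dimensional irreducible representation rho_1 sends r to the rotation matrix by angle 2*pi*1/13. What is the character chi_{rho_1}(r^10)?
chi_{rho_1}(r^10) = 2*cos(2*pi*1*10/13) = 2*cos(6*pi/13)

Solution. rho_1(r^10) is rotation by angle 2*pi*1*10/13, whose trace is 2*cos(2*pi*1*10/13) = 2*cos(6*pi/13).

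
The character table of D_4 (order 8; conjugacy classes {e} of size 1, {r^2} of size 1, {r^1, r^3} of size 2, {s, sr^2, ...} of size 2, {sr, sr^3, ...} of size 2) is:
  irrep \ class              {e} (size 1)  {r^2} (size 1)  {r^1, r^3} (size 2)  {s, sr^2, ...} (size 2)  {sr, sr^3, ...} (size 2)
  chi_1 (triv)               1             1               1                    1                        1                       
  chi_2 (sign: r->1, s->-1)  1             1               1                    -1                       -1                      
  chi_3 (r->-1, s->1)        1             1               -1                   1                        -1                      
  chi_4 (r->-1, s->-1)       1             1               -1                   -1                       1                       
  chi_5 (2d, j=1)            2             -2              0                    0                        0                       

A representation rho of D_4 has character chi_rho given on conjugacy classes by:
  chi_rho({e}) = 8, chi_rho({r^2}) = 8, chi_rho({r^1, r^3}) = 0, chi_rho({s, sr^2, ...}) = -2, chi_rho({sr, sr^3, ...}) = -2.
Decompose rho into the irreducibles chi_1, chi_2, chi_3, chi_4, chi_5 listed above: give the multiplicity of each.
Multiplicities: chi_1: 1, chi_2: 3, chi_3: 2, chi_4: 2, chi_5: 0.

Solution. Use <chi_rho, chi> = (1/|G|) sum_C |C| * chi_rho(C) * conj(chi(C)) with |G| = 8 for each irreducible chi in the table:
  <chi_rho, chi_1> = (1/8)[1*(8)*conj(1) + 1*(8)*conj(1) + 2*(0)*conj(1) + 2*(-2)*conj(1) + 2*(-2)*conj(1)]
      = (1/8)[(8) + (8) + (0) + (-4) + (-4)] = 8/8 = 1
  <chi_rho, chi_2> = (1/8)[1*(8)*conj(1) + 1*(8)*conj(1) + 2*(0)*conj(1) + 2*(-2)*conj(-1) + 2*(-2)*conj(-1)]
      = (1/8)[(8) + (8) + (0) + (4) + (4)] = 24/8 = 3
  <chi_rho, chi_3> = (1/8)[1*(8)*conj(1) + 1*(8)*conj(1) + 2*(0)*conj(-1) + 2*(-2)*conj(1) + 2*(-2)*conj(-1)]
      = (1/8)[(8) + (8) + (0) + (-4) + (4)] = 16/8 = 2
  <chi_rho, chi_4> = (1/8)[1*(8)*conj(1) + 1*(8)*conj(1) + 2*(0)*conj(-1) + 2*(-2)*conj(-1) + 2*(-2)*conj(1)]
      = (1/8)[(8) + (8) + (0) + (4) + (-4)] = 16/8 = 2
  <chi_rho, chi_5> = (1/8)[1*(8)*conj(2) + 1*(8)*conj(-2) + 2*(0)*conj(0) + 2*(-2)*conj(0) + 2*(-2)*conj(0)]
      = (1/8)[(16) + (-16) + (0) + (0) + (0)] = 0/8 = 0
Dimension check: dim(rho) = sum (mult * dim) = 1*1 + 3*1 + 2*1 + 2*1 + 0*2 = 8 = chi_rho(e) = 8.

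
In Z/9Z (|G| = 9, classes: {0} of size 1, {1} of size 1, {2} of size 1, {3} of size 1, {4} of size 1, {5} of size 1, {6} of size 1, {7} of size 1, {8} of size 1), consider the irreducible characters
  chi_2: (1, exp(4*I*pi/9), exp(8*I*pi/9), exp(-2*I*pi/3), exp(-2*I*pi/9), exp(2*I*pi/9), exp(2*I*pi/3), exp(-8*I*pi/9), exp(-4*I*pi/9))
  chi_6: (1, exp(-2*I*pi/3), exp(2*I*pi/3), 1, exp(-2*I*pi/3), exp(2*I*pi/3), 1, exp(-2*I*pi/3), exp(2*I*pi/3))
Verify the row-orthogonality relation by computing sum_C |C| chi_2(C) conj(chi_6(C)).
Sum = 0; so <chi_2, chi_6> = 0 (distinct irreducibles are orthogonal).

Argument: Compute term by term over conjugacy classes (|C| * chi_2(C) * conj(chi_6(C))):
  1*(1)*conj(1) + 1*(exp(4*I*pi/9))*conj(exp(-2*I*pi/3)) + 1*(exp(8*I*pi/9))*conj(exp(2*I*pi/3)) + 1*(exp(-2*I*pi/3))*conj(1) + 1*(exp(-2*I*pi/9))*conj(exp(-2*I*pi/3)) + 1*(exp(2*I*pi/9))*conj(exp(2*I*pi/3)) + 1*(exp(2*I*pi/3))*conj(1) + 1*(exp(-8*I*pi/9))*conj(exp(-2*I*pi/3)) + 1*(exp(-4*I*pi/9))*conj(exp(2*I*pi/3))
  = (1) + (exp(-8*I*pi/9)) + (exp(2*I*pi/9)) + (exp(-2*I*pi/3)) + (exp(4*I*pi/9)) + (exp(-4*I*pi/9)) + (exp(2*I*pi/3)) + (exp(-2*I*pi/9)) + (exp(8*I*pi/9))
  = 0.
(Exp terms are combined using exp(i*s)*conj(exp(i*t)) = exp(i*(s-t)), and sums of them are collapsed using the identity that for every m > 1 the m distinct m-th roots of unity sum to 0, e.g. 1 + exp(2*I*pi/3) + exp(-2*I*pi/3) = 0.)
Dividing by |G| = 9 gives 0/9 = 0, matching the row-orthogonality relation <chi_2, chi_6> = [chi_2 = chi_6].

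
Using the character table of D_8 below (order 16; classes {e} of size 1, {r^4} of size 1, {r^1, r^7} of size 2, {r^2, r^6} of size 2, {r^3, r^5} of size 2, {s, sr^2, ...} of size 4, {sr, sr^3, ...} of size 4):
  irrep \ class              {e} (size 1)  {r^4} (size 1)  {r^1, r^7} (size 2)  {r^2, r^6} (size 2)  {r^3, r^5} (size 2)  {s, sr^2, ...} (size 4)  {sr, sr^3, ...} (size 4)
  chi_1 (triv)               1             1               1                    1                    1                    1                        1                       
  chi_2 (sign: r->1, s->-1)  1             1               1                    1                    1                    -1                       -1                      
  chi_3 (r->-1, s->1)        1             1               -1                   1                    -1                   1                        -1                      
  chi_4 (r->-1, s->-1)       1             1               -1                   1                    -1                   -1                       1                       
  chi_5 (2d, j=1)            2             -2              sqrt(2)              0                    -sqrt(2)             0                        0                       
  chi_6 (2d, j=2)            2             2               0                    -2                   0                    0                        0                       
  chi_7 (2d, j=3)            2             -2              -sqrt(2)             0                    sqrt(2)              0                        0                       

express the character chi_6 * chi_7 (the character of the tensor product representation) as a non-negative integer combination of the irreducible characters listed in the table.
chi_6 tensor chi_7 = chi_5 + chi_7 (all other irreducibles have multiplicity 0).

Details: The character of a tensor product is the pointwise product (chi_6 * chi_7)(C) = chi_6(C) * chi_7(C):
  {e}: (2)*(2), {r^4}: (2)*(-2), {r^1, r^7}: (0)*(-sqrt(2)), {r^2, r^6}: (-2)*(0), {r^3, r^5}: (0)*(sqrt(2)), {s, sr^2, ...}: (0)*(0), {sr, sr^3, ...}: (0)*(0)
so (chi_6 * chi_7) takes values
  {e} -> 4, {r^4} -> -4, {r^1, r^7} -> 0, {r^2, r^6} -> 0, {r^3, r^5} -> 0, {s, sr^2, ...} -> 0, {sr, sr^3, ...} -> 0.
Now take the inner product of this character with each irreducible chi from the table, <chi_6*chi_7, chi> = (1/16) sum_C |C| (chi_6*chi_7)(C) conj(chi(C)):
  <chi_6*chi_7, chi_1> = (1/16)[1*(4)*conj(1) + 1*(-4)*conj(1) + 2*(0)*conj(1) + 2*(0)*conj(1) + 2*(0)*conj(1) + 4*(0)*conj(1) + 4*(0)*conj(1)]
      = (1/16)[(4) + (-4) + (0) + (0) + (0) + (0) + (0)] = 0/16 = 0
  <chi_6*chi_7, chi_2> = (1/16)[1*(4)*conj(1) + 1*(-4)*conj(1) + 2*(0)*conj(1) + 2*(0)*conj(1) + 2*(0)*conj(1) + 4*(0)*conj(-1) + 4*(0)*conj(-1)]
      = (1/16)[(4) + (-4) + (0) + (0) + (0) + (0) + (0)] = 0/16 = 0
  <chi_6*chi_7, chi_3> = (1/16)[1*(4)*conj(1) + 1*(-4)*conj(1) + 2*(0)*conj(-1) + 2*(0)*conj(1) + 2*(0)*conj(-1) + 4*(0)*conj(1) + 4*(0)*conj(-1)]
      = (1/16)[(4) + (-4) + (0) + (0) + (0) + (0) + (0)] = 0/16 = 0
  <chi_6*chi_7, chi_4> = (1/16)[1*(4)*conj(1) + 1*(-4)*conj(1) + 2*(0)*conj(-1) + 2*(0)*conj(1) + 2*(0)*conj(-1) + 4*(0)*conj(-1) + 4*(0)*conj(1)]
      = (1/16)[(4) + (-4) + (0) + (0) + (0) + (0) + (0)] = 0/16 = 0
  <chi_6*chi_7, chi_5> = (1/16)[1*(4)*conj(2) + 1*(-4)*conj(-2) + 2*(0)*conj(sqrt(2)) + 2*(0)*conj(0) + 2*(0)*conj(-sqrt(2)) + 4*(0)*conj(0) + 4*(0)*conj(0)]
      = (1/16)[(8) + (8) + (0) + (0) + (0) + (0) + (0)] = 16/16 = 1
  <chi_6*chi_7, chi_6> = (1/16)[1*(4)*conj(2) + 1*(-4)*conj(2) + 2*(0)*conj(0) + 2*(0)*conj(-2) + 2*(0)*conj(0) + 4*(0)*conj(0) + 4*(0)*conj(0)]
      = (1/16)[(8) + (-8) + (0) + (0) + (0) + (0) + (0)] = 0/16 = 0
  <chi_6*chi_7, chi_7> = (1/16)[1*(4)*conj(2) + 1*(-4)*conj(-2) + 2*(0)*conj(-sqrt(2)) + 2*(0)*conj(0) + 2*(0)*conj(sqrt(2)) + 4*(0)*conj(0) + 4*(0)*conj(0)]
      = (1/16)[(8) + (8) + (0) + (0) + (0) + (0) + (0)] = 16/16 = 1
Hence the multiplicities are chi_5: 1, chi_7: 1. Dimension check: dim(chi_6)*dim(chi_7) = 2*2 = 4 and sum (mult * dim) = 1*2 + 1*2 = 4.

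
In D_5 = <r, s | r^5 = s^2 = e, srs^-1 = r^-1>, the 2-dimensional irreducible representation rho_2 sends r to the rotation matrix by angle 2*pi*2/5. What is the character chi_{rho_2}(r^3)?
chi_{rho_2}(r^3) = 2*cos(2*pi*2*3/5) = -1/2 + sqrt(5)/2

Proof sketch: rho_2(r^3) is rotation by angle 2*pi*2*3/5, whose trace is 2*cos(2*pi*2*3/5) = -1/2 + sqrt(5)/2.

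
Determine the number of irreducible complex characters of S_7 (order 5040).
15

Proof sketch: The number of irreducible complex representations of a finite group equals its number of conjugacy classes. Conjugacy classes in S_7 correspond to cycle types, i.e. partitions of 7; there are p(7) = 15 of them, so S_7 (order 5040) has exactly 15 irreducible complex representations.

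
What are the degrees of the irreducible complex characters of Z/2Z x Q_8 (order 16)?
Dimensions: 1, 1, 1, 1, 1, 1, 1, 1, 2, 2

Reasoning: There are 10 irreducibles (= number of conjugacy classes). Their dimensions d_i satisfy sum d_i^2 = |G| = 16: 1 + 1 + 1 + 1 + 1 + 1 + 1 + 1 + 4 + 4 = 16. (For the product with Z/2Z: each of the 2 1-dim characters of Z/2Z tensors with each irrep of Q_8, giving 2 copies of each Q_8-dimension.)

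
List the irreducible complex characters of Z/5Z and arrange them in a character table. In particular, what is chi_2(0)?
Character table of Z/5Z (irreps indexed chi_0,...,chi_4 with chi_k(m) = zeta_5^(k*m), zeta_5 = exp(2*pi*i/5)):
  irrep \ class  {0} (size 1)  {1} (size 1)    {2} (size 1)    {3} (size 1)    {4} (size 1)  
  chi_0          1             1               1               1               1             
  chi_1          1             exp(2*I*pi/5)   exp(4*I*pi/5)   exp(-4*I*pi/5)  exp(-2*I*pi/5)
  chi_2          1             exp(4*I*pi/5)   exp(-2*I*pi/5)  exp(2*I*pi/5)   exp(-4*I*pi/5)
  chi_3          1             exp(-4*I*pi/5)  exp(2*I*pi/5)   exp(-2*I*pi/5)  exp(4*I*pi/5) 
  chi_4          1             exp(-2*I*pi/5)  exp(-4*I*pi/5)  exp(4*I*pi/5)   exp(2*I*pi/5) 

Spot check: chi_2(0) = zeta_5^(2*0) = zeta_5^0 = 1.

Derivation: Z/5Z is abelian, so all 5 irreducible complex representations are 1-dimensional. They are given by chi_k(m) = zeta_5^(k*m) for k = 0,...,4. Row orthogonality: sum_m chi_k(m) conj(chi_l(m)) = 5 * [k = l].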